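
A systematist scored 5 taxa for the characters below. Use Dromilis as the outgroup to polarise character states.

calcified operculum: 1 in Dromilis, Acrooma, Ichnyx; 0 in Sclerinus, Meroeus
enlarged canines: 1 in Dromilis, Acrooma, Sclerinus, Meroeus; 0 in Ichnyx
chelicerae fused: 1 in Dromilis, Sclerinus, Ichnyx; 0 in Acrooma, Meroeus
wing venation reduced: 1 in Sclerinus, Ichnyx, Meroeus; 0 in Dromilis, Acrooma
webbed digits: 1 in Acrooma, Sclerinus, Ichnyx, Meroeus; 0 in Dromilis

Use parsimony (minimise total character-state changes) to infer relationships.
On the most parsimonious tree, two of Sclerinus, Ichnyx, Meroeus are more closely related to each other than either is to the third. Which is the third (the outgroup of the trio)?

Ichnyx

Character polarity is set by the outgroup: the derived state is whichever differs from the outgroup's state, so for calcified operculum, enlarged canines, chelicerae fused the derived state is '0', and for the remaining characters it is '1'.
Only Meroeus and Sclerinus show the derived state '0' for calcified operculum, supporting them as a clade.
enlarged canines (derived state '0') is unique to Ichnyx (autapomorphy; uninformative for grouping).
chelicerae fused (state '0') occurs in Acrooma and Meroeus but conflicts with the nesting implied by the other characters — most parsimoniously interpreted as homoplasy.
Only Ichnyx, Meroeus, and Sclerinus show the derived state '1' for wing venation reduced, supporting them as a clade.
webbed digits (derived state '1') is shared by all ingroup taxa — unites the whole ingroup.
Most parsimonious ingroup topology: (Acrooma,((Sclerinus,Meroeus),Ichnyx)).
Meroeus and Sclerinus share a more recent common ancestor with each other than either does with Ichnyx, so Ichnyx is the least closely related of the three.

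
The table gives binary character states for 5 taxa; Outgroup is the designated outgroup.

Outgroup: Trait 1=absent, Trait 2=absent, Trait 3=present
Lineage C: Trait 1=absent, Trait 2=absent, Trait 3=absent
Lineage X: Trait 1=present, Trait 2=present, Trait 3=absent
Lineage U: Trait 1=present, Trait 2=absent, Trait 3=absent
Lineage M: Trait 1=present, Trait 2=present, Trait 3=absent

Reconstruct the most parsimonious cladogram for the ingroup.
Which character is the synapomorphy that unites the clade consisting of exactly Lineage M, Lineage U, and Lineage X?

Trait 1

Character polarity is set by the outgroup: the derived state is whichever differs from the outgroup's state, so for Trait 3 the derived state is 'absent', and for the remaining characters it is 'present'.
Trait 1 (derived state 'present') is shared by Lineage M, Lineage U, and Lineage X — a synapomorphy uniting that clade.
Trait 2 (derived state 'present') is shared by Lineage M and Lineage X — a synapomorphy uniting that clade.
Trait 3 (derived state 'absent') is shared by all ingroup taxa — unites the whole ingroup.
Most parsimonious ingroup topology: (Lineage C,((Lineage X,Lineage M),Lineage U)).
The clade {Lineage M, Lineage U, Lineage X} is supported by Trait 1: its derived state 'present' occurs in exactly those taxa and in no other taxon (including the outgroup).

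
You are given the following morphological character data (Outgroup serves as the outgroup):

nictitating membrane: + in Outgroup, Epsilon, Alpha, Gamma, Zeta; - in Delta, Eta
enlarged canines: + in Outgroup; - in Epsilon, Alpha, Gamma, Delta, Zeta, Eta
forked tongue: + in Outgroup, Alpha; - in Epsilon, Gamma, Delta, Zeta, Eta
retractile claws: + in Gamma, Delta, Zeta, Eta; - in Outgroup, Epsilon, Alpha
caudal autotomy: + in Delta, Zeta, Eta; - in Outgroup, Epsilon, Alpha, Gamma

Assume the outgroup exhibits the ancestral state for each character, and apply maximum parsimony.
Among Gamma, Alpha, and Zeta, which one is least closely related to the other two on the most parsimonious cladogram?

Alpha

Character polarity is set by the outgroup: the derived state is whichever differs from the outgroup's state, so for nictitating membrane, enlarged canines, forked tongue the derived state is '-', and for the remaining characters it is '+'.
nictitating membrane (derived state '-') is shared by Delta and Eta — a synapomorphy uniting that clade.
enlarged canines (derived state '-') is shared by all ingroup taxa — unites the whole ingroup.
forked tongue: derived state '-' in Delta, Epsilon, Eta, Gamma, and Zeta only — synapomorphy for {Delta, Epsilon, Eta, Gamma, Zeta}.
Only Delta, Eta, Gamma, and Zeta show the derived state '+' for retractile claws, supporting them as a clade.
Only Delta, Eta, and Zeta show the derived state '+' for caudal autotomy, supporting them as a clade.
Most parsimonious ingroup topology: ((Epsilon,(Gamma,((Delta,Eta),Zeta))),Alpha).
Gamma and Zeta share a more recent common ancestor with each other than either does with Alpha, so Alpha is the least closely related of the three.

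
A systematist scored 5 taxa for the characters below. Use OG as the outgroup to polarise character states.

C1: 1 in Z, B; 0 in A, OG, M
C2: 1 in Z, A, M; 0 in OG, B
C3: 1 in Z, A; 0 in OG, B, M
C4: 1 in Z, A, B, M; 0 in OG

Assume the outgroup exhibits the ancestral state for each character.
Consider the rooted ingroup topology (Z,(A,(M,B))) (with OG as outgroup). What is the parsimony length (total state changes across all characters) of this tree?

7

Map each character onto (Z,(A,(M,B))) (rooted by OG) and count the minimum state changes it requires (Fitch parsimony):
C1: 2; C2: 2; C3: 2; C4: 1.
Total tree length = 7.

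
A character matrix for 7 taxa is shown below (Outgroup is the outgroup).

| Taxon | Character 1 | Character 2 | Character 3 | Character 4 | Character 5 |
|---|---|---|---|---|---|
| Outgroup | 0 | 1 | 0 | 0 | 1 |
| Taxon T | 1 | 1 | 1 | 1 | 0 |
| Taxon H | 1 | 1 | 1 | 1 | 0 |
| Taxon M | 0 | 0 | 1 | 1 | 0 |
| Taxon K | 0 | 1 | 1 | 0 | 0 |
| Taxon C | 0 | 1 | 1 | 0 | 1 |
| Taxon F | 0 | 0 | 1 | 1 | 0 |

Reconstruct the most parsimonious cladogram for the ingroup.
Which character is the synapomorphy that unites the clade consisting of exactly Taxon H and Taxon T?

Character 1

Character polarity is set by the outgroup: the derived state is whichever differs from the outgroup's state, so for Character 2, Character 5 the derived state is '0', and for the remaining characters it is '1'.
Only Taxon H and Taxon T show the derived state '1' for Character 1, supporting them as a clade.
Character 2 (derived state '0') is shared by Taxon F and Taxon M — a synapomorphy uniting that clade.
All ingroup taxa share the derived state '1' for Character 3; it defines the ingroup but does not resolve relationships within it.
Only Taxon F, Taxon H, Taxon M, and Taxon T show the derived state '1' for Character 4, supporting them as a clade.
Only Taxon F, Taxon H, Taxon K, Taxon M, and Taxon T show the derived state '0' for Character 5, supporting them as a clade.
Most parsimonious ingroup topology: ((((Taxon T,Taxon H),(Taxon M,Taxon F)),Taxon K),Taxon C).
The clade {Taxon H, Taxon T} is supported by Character 1: its derived state '1' occurs in exactly those taxa and in no other taxon (including the outgroup).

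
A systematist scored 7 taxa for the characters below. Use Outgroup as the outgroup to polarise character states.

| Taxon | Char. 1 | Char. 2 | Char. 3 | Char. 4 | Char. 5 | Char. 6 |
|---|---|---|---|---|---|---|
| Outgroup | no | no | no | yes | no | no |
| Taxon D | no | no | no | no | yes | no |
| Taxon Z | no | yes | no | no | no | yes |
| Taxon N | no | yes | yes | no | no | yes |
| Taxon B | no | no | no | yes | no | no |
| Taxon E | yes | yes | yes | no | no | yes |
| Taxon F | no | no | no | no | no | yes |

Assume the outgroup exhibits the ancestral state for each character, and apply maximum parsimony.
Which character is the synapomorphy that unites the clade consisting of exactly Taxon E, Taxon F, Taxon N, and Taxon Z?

Char. 6

Character polarity is set by the outgroup: the derived state is whichever differs from the outgroup's state, so for Char. 4 the derived state is 'no', and for the remaining characters it is 'yes'.
Char. 1: derived state 'yes' in Taxon E only — an autapomorphy, so it tells us nothing about relationships among taxa.
Char. 2 (derived state 'yes') is shared by Taxon E, Taxon N, and Taxon Z — a synapomorphy uniting that clade.
Only Taxon E and Taxon N show the derived state 'yes' for Char. 3, supporting them as a clade.
Char. 4 (derived state 'no') is shared by Taxon D, Taxon E, Taxon F, Taxon N, and Taxon Z — a synapomorphy uniting that clade.
Char. 5: derived state 'yes' in Taxon D only — an autapomorphy, so it tells us nothing about relationships among taxa.
Char. 6: derived state 'yes' in Taxon E, Taxon F, Taxon N, and Taxon Z only — synapomorphy for {Taxon E, Taxon F, Taxon N, Taxon Z}.
Most parsimonious ingroup topology: ((Taxon D,((Taxon Z,(Taxon N,Taxon E)),Taxon F)),Taxon B).
The clade {Taxon E, Taxon F, Taxon N, Taxon Z} is supported by Char. 6: its derived state 'yes' occurs in exactly those taxa and in no other taxon (including the outgroup).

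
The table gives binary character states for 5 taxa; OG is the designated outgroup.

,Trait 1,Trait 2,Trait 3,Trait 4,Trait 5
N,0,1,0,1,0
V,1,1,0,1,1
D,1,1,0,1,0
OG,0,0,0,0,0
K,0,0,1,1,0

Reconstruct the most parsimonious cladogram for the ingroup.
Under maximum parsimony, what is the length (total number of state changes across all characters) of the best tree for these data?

5

The outgroup has state '0' for every character, so '1' is the derived state throughout.
Only D and V show the derived state '1' for Trait 1, supporting them as a clade.
Trait 2 (derived state '1') is shared by D, N, and V — a synapomorphy uniting that clade.
Trait 3: derived state '1' in K only — an autapomorphy, so it tells us nothing about relationships among taxa.
Trait 4 (derived state '1') is shared by all ingroup taxa — unites the whole ingroup.
Trait 5: derived state '1' in V only — an autapomorphy, so it tells us nothing about relationships among taxa.
Most parsimonious ingroup topology: (((D,V),N),K).
Changes per character on this tree: Trait 1: 1; Trait 2: 1; Trait 3: 1; Trait 4: 1; Trait 5: 1.
Total = 5.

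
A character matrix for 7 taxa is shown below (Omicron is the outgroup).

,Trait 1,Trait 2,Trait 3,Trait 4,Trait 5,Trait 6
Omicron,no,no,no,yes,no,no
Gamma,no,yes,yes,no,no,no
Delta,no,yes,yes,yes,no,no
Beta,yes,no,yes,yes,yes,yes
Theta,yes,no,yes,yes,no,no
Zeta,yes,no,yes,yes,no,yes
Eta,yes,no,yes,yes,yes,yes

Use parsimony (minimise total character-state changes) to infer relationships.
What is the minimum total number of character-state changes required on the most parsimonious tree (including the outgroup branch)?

6

Character polarity is set by the outgroup: the derived state is whichever differs from the outgroup's state, so for Trait 4 the derived state is 'no', and for the remaining characters it is 'yes'.
Trait 1: derived state 'yes' in Beta, Eta, Theta, and Zeta only — synapomorphy for {Beta, Eta, Theta, Zeta}.
Trait 2 (derived state 'yes') is shared by Delta and Gamma — a synapomorphy uniting that clade.
Trait 3 (derived state 'yes') is shared by all ingroup taxa — unites the whole ingroup.
Trait 4 (derived state 'no') is unique to Gamma (autapomorphy; uninformative for grouping).
Trait 5: derived state 'yes' in Beta and Eta only — synapomorphy for {Beta, Eta}.
Only Beta, Eta, and Zeta show the derived state 'yes' for Trait 6, supporting them as a clade.
Most parsimonious ingroup topology: ((Gamma,Delta),(((Beta,Eta),Zeta),Theta)).
Changes per character on this tree: Trait 1: 1; Trait 2: 1; Trait 3: 1; Trait 4: 1; Trait 5: 1; Trait 6: 1.
Total = 6.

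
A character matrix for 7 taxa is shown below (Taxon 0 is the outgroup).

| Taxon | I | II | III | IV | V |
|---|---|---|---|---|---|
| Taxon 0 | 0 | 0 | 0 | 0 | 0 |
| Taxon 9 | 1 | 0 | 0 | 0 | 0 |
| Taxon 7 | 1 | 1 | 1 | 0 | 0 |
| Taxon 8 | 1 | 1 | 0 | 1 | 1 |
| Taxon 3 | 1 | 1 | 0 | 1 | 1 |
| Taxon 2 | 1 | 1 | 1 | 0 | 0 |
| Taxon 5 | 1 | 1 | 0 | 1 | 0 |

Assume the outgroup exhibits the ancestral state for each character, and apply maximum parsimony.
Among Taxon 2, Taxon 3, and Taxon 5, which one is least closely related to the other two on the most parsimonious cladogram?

The outgroup has state '0' for every character, so '1' is the derived state throughout.
All ingroup taxa share the derived state '1' for I; it defines the ingroup but does not resolve relationships within it.
Only Taxon 2, Taxon 3, Taxon 5, Taxon 7, and Taxon 8 show the derived state '1' for II, supporting them as a clade.
Only Taxon 2 and Taxon 7 show the derived state '1' for III, supporting them as a clade.
IV (derived state '1') is shared by Taxon 3, Taxon 5, and Taxon 8 — a synapomorphy uniting that clade.
V: derived state '1' in Taxon 3 and Taxon 8 only — synapomorphy for {Taxon 3, Taxon 8}.
Most parsimonious ingroup topology: (Taxon 9,((Taxon 7,Taxon 2),((Taxon 8,Taxon 3),Taxon 5))).
Taxon 3 and Taxon 5 share a more recent common ancestor with each other than either does with Taxon 2, so Taxon 2 is the least closely related of the three.

Taxon 2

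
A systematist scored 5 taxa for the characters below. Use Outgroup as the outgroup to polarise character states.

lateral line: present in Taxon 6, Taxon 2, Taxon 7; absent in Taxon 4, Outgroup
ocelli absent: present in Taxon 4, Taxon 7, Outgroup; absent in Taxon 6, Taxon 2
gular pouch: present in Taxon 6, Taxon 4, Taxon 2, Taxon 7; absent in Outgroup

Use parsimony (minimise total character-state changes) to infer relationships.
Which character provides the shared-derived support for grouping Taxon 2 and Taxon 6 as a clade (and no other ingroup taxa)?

ocelli absent

Character polarity is set by the outgroup: the derived state is whichever differs from the outgroup's state, so for ocelli absent the derived state is 'absent', and for the remaining characters it is 'present'.
Only Taxon 2, Taxon 6, and Taxon 7 show the derived state 'present' for lateral line, supporting them as a clade.
Only Taxon 2 and Taxon 6 show the derived state 'absent' for ocelli absent, supporting them as a clade.
All ingroup taxa share the derived state 'present' for gular pouch; it defines the ingroup but does not resolve relationships within it.
Most parsimonious ingroup topology: (Taxon 4,((Taxon 6,Taxon 2),Taxon 7)).
The clade {Taxon 2, Taxon 6} is supported by ocelli absent: its derived state 'absent' occurs in exactly those taxa and in no other taxon (including the outgroup).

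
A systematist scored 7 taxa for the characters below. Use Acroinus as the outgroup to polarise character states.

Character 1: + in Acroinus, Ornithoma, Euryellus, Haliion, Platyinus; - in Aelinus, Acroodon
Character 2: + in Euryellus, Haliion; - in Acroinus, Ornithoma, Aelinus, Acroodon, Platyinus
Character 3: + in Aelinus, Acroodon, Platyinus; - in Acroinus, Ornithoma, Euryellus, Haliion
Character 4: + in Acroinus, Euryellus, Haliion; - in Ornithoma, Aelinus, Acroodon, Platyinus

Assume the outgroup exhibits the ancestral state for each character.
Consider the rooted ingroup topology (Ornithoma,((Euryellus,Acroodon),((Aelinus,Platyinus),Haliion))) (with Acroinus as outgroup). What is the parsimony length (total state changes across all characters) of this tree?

Map each character onto (Ornithoma,((Euryellus,Acroodon),((Aelinus,Platyinus),Haliion))) (rooted by Acroinus) and count the minimum state changes it requires (Fitch parsimony):
Character 1: 2; Character 2: 2; Character 3: 2; Character 4: 3.
Total tree length = 9.

9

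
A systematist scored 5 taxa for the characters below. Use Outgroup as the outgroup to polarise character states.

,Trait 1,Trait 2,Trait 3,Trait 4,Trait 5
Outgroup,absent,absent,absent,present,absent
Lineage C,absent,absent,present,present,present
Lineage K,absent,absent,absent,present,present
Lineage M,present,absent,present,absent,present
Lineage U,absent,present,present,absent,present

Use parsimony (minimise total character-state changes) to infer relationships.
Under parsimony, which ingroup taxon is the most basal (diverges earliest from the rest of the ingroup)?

Lineage K

Character polarity is set by the outgroup: the derived state is whichever differs from the outgroup's state, so for Trait 4 the derived state is 'absent', and for the remaining characters it is 'present'.
Trait 1: derived state 'present' in Lineage M only — an autapomorphy, so it tells us nothing about relationships among taxa.
Trait 2: derived state 'present' in Lineage U only — an autapomorphy, so it tells us nothing about relationships among taxa.
Trait 3 (derived state 'present') is shared by Lineage C, Lineage M, and Lineage U — a synapomorphy uniting that clade.
Trait 4 (derived state 'absent') is shared by Lineage M and Lineage U — a synapomorphy uniting that clade.
All ingroup taxa share the derived state 'present' for Trait 5; it defines the ingroup but does not resolve relationships within it.
Most parsimonious ingroup topology: ((Lineage C,(Lineage M,Lineage U)),Lineage K).
Lineage K is sister to the clade containing all other ingroup taxa, so it is the earliest-diverging (most basal) ingroup lineage.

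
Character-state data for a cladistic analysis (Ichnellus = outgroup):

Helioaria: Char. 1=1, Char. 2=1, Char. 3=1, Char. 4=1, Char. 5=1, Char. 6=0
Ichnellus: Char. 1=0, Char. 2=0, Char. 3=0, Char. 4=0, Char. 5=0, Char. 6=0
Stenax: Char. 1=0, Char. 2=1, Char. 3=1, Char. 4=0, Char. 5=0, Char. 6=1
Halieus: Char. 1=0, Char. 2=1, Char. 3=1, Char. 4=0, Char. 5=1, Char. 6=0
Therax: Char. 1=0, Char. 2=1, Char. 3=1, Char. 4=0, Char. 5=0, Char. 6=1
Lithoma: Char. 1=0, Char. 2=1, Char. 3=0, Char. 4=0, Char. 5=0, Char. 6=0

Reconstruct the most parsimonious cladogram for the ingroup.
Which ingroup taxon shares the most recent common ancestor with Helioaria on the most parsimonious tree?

The outgroup has state '0' for every character, so '1' is the derived state throughout.
Char. 1: derived state '1' in Helioaria only — an autapomorphy, so it tells us nothing about relationships among taxa.
Char. 2 (derived state '1') is shared by all ingroup taxa — unites the whole ingroup.
Char. 3 (derived state '1') is shared by Halieus, Helioaria, Stenax, and Therax — a synapomorphy uniting that clade.
Char. 4: derived state '1' in Helioaria only — an autapomorphy, so it tells us nothing about relationships among taxa.
Char. 5 (derived state '1') is shared by Halieus and Helioaria — a synapomorphy uniting that clade.
Char. 6 (derived state '1') is shared by Stenax and Therax — a synapomorphy uniting that clade.
Most parsimonious ingroup topology: (Lithoma,((Halieus,Helioaria),(Stenax,Therax))).
Helioaria and Halieus form a cherry on this tree, so they are sister taxa.

Halieus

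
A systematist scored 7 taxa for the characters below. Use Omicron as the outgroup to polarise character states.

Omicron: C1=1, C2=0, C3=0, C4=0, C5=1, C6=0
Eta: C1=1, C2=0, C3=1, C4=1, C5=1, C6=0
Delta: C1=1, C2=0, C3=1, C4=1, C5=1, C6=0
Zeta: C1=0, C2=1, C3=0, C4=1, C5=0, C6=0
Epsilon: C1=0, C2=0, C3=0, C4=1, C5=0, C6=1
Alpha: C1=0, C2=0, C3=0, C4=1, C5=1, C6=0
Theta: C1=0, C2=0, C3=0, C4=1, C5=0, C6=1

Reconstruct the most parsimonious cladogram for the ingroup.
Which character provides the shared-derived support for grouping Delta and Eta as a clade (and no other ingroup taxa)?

Character polarity is set by the outgroup: the derived state is whichever differs from the outgroup's state, so for C1, C5 the derived state is '0', and for the remaining characters it is '1'.
C1: derived state '0' in Alpha, Epsilon, Theta, and Zeta only — synapomorphy for {Alpha, Epsilon, Theta, Zeta}.
C2 (derived state '1') is unique to Zeta (autapomorphy; uninformative for grouping).
Only Delta and Eta show the derived state '1' for C3, supporting them as a clade.
C4 (derived state '1') is shared by all ingroup taxa — unites the whole ingroup.
C5 (derived state '0') is shared by Epsilon, Theta, and Zeta — a synapomorphy uniting that clade.
C6 (derived state '1') is shared by Epsilon and Theta — a synapomorphy uniting that clade.
Most parsimonious ingroup topology: ((Eta,Delta),((Zeta,(Epsilon,Theta)),Alpha)).
The clade {Delta, Eta} is supported by C3: its derived state '1' occurs in exactly those taxa and in no other taxon (including the outgroup).

C3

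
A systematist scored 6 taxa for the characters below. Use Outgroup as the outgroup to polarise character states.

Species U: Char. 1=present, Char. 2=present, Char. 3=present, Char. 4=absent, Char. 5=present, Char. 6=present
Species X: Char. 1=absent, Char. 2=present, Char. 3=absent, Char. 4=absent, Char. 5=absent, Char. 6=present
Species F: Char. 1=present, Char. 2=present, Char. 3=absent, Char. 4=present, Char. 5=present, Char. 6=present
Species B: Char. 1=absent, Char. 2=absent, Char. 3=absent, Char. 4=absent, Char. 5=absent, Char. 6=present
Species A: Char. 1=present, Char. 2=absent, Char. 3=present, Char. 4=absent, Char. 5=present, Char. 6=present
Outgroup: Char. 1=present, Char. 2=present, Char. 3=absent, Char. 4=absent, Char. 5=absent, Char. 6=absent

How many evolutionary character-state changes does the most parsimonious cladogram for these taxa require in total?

Character polarity is set by the outgroup: the derived state is whichever differs from the outgroup's state, so for Char. 1, Char. 2 the derived state is 'absent', and for the remaining characters it is 'present'.
Char. 1: derived state 'absent' in Species B and Species X only — synapomorphy for {Species B, Species X}.
Char. 2 (state 'absent') occurs in Species A and Species B but conflicts with the nesting implied by the other characters — most parsimoniously interpreted as homoplasy.
Char. 3 (derived state 'present') is shared by Species A and Species U — a synapomorphy uniting that clade.
Char. 4: derived state 'present' in Species F only — an autapomorphy, so it tells us nothing about relationships among taxa.
Only Species A, Species F, and Species U show the derived state 'present' for Char. 5, supporting them as a clade.
All ingroup taxa share the derived state 'present' for Char. 6; it defines the ingroup but does not resolve relationships within it.
Most parsimonious ingroup topology: ((Species X,Species B),((Species A,Species U),Species F)).
Changes per character on this tree: Char. 1: 1; Char. 2: 2; Char. 3: 1; Char. 4: 1; Char. 5: 1; Char. 6: 1.
Total = 7.

7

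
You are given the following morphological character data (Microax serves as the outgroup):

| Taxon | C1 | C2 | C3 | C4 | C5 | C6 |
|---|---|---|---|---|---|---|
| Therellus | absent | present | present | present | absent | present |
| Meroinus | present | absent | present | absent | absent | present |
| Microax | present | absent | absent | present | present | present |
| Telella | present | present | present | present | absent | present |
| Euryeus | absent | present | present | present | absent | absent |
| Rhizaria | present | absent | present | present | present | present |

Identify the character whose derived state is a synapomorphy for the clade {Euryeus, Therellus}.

C1

Character polarity is set by the outgroup: the derived state is whichever differs from the outgroup's state, so for C1, C4, C5, C6 the derived state is 'absent', and for the remaining characters it is 'present'.
Only Euryeus and Therellus show the derived state 'absent' for C1, supporting them as a clade.
C2 (derived state 'present') is shared by Euryeus, Telella, and Therellus — a synapomorphy uniting that clade.
C3 (derived state 'present') is shared by all ingroup taxa — unites the whole ingroup.
C4 (derived state 'absent') is unique to Meroinus (autapomorphy; uninformative for grouping).
C5 (derived state 'absent') is shared by Euryeus, Meroinus, Telella, and Therellus — a synapomorphy uniting that clade.
C6 (derived state 'absent') is unique to Euryeus (autapomorphy; uninformative for grouping).
Most parsimonious ingroup topology: ((((Euryeus,Therellus),Telella),Meroinus),Rhizaria).
The clade {Euryeus, Therellus} is supported by C1: its derived state 'absent' occurs in exactly those taxa and in no other taxon (including the outgroup).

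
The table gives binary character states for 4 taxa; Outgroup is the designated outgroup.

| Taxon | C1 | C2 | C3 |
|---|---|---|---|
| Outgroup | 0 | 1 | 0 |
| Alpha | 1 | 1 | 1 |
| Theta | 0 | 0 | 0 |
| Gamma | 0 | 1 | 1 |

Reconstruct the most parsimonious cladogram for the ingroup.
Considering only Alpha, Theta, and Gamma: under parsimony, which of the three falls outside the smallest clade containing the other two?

Character polarity is set by the outgroup: the derived state is whichever differs from the outgroup's state, so for C2 the derived state is '0', and for the remaining characters it is '1'.
C1 (derived state '1') is unique to Alpha (autapomorphy; uninformative for grouping).
C2 (derived state '0') is unique to Theta (autapomorphy; uninformative for grouping).
C3: derived state '1' in Alpha and Gamma only — synapomorphy for {Alpha, Gamma}.
Most parsimonious ingroup topology: ((Alpha,Gamma),Theta).
Alpha and Gamma share a more recent common ancestor with each other than either does with Theta, so Theta is the least closely related of the three.

Theta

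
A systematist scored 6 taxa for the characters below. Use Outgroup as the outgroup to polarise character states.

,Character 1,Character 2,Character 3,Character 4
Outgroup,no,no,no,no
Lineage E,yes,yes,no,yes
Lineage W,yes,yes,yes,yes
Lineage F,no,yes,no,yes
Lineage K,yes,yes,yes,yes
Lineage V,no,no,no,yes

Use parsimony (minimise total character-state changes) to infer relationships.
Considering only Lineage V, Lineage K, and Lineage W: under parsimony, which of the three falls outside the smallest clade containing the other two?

The outgroup has state 'no' for every character, so 'yes' is the derived state throughout.
Character 1 (derived state 'yes') is shared by Lineage E, Lineage K, and Lineage W — a synapomorphy uniting that clade.
Character 2: derived state 'yes' in Lineage E, Lineage F, Lineage K, and Lineage W only — synapomorphy for {Lineage E, Lineage F, Lineage K, Lineage W}.
Character 3: derived state 'yes' in Lineage K and Lineage W only — synapomorphy for {Lineage K, Lineage W}.
All ingroup taxa share the derived state 'yes' for Character 4; it defines the ingroup but does not resolve relationships within it.
Most parsimonious ingroup topology: (((Lineage E,(Lineage W,Lineage K)),Lineage F),Lineage V).
Lineage W and Lineage K share a more recent common ancestor with each other than either does with Lineage V, so Lineage V is the least closely related of the three.

Lineage V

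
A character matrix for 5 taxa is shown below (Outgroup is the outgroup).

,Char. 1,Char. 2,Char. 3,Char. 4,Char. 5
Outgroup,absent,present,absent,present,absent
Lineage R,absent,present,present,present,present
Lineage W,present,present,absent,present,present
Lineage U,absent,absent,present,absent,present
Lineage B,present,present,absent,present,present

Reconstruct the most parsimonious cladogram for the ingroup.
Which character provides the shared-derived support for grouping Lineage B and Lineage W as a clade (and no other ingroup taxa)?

Char. 1

Character polarity is set by the outgroup: the derived state is whichever differs from the outgroup's state, so for Char. 2, Char. 4 the derived state is 'absent', and for the remaining characters it is 'present'.
Only Lineage B and Lineage W show the derived state 'present' for Char. 1, supporting them as a clade.
Char. 2 (derived state 'absent') is unique to Lineage U (autapomorphy; uninformative for grouping).
Only Lineage R and Lineage U show the derived state 'present' for Char. 3, supporting them as a clade.
Char. 4 (derived state 'absent') is unique to Lineage U (autapomorphy; uninformative for grouping).
All ingroup taxa share the derived state 'present' for Char. 5; it defines the ingroup but does not resolve relationships within it.
Most parsimonious ingroup topology: ((Lineage R,Lineage U),(Lineage W,Lineage B)).
The clade {Lineage B, Lineage W} is supported by Char. 1: its derived state 'present' occurs in exactly those taxa and in no other taxon (including the outgroup).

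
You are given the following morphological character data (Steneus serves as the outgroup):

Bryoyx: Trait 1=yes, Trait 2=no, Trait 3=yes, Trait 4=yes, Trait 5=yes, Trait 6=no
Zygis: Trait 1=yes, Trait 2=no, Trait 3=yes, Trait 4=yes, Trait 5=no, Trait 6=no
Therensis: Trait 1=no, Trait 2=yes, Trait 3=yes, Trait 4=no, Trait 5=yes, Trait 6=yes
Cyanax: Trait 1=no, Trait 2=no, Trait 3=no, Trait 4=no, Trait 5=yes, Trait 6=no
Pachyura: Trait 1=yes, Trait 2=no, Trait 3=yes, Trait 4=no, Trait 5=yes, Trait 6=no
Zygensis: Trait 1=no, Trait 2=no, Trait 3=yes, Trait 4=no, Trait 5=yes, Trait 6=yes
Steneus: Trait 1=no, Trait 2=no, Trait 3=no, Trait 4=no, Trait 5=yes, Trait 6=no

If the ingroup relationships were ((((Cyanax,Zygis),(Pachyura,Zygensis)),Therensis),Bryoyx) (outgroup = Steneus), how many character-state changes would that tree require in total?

Map each character onto ((((Cyanax,Zygis),(Pachyura,Zygensis)),Therensis),Bryoyx) (rooted by Steneus) and count the minimum state changes it requires (Fitch parsimony):
Trait 1: 3; Trait 2: 1; Trait 3: 2; Trait 4: 2; Trait 5: 1; Trait 6: 2.
Total tree length = 11.

11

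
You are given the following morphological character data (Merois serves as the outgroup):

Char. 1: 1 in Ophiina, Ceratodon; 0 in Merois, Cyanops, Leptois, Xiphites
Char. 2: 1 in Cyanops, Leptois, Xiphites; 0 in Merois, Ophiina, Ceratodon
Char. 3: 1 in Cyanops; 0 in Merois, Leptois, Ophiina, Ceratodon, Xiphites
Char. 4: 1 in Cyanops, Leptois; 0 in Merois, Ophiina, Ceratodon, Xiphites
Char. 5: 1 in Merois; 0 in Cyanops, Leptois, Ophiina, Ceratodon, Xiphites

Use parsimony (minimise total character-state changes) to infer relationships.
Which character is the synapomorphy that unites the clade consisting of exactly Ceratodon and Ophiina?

Char. 1

Character polarity is set by the outgroup: the derived state is whichever differs from the outgroup's state, so for Char. 5 the derived state is '0', and for the remaining characters it is '1'.
Only Ceratodon and Ophiina show the derived state '1' for Char. 1, supporting them as a clade.
Only Cyanops, Leptois, and Xiphites show the derived state '1' for Char. 2, supporting them as a clade.
Char. 3: derived state '1' in Cyanops only — an autapomorphy, so it tells us nothing about relationships among taxa.
Char. 4 (derived state '1') is shared by Cyanops and Leptois — a synapomorphy uniting that clade.
All ingroup taxa share the derived state '0' for Char. 5; it defines the ingroup but does not resolve relationships within it.
Most parsimonious ingroup topology: (((Cyanops,Leptois),Xiphites),(Ophiina,Ceratodon)).
The clade {Ceratodon, Ophiina} is supported by Char. 1: its derived state '1' occurs in exactly those taxa and in no other taxon (including the outgroup).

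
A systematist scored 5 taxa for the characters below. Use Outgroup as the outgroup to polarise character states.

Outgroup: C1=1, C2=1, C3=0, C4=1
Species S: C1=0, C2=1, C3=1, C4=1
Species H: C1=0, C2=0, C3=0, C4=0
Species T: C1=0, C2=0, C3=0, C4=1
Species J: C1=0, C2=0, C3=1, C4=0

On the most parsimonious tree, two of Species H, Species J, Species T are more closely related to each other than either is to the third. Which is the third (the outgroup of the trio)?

Character polarity is set by the outgroup: the derived state is whichever differs from the outgroup's state, so for C1, C2, C4 the derived state is '0', and for the remaining characters it is '1'.
C1 (derived state '0') is shared by all ingroup taxa — unites the whole ingroup.
Only Species H, Species J, and Species T show the derived state '0' for C2, supporting them as a clade.
C3 groups Species J and Species S, which is incompatible with the clades supported by the remaining characters; treating it as convergent (homoplasy) costs fewer steps than any alternative tree.
C4 (derived state '0') is shared by Species H and Species J — a synapomorphy uniting that clade.
Most parsimonious ingroup topology: (Species S,((Species H,Species J),Species T)).
Species J and Species H share a more recent common ancestor with each other than either does with Species T, so Species T is the least closely related of the three.

Species T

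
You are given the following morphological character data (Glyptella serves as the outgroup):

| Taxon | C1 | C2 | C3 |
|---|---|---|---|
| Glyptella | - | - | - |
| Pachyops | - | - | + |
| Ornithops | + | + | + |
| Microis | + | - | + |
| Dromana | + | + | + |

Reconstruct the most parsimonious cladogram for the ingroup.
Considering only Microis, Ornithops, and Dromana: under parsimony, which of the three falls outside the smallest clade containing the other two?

Microis

The outgroup has state '-' for every character, so '+' is the derived state throughout.
C1 (derived state '+') is shared by Dromana, Microis, and Ornithops — a synapomorphy uniting that clade.
C2: derived state '+' in Dromana and Ornithops only — synapomorphy for {Dromana, Ornithops}.
All ingroup taxa share the derived state '+' for C3; it defines the ingroup but does not resolve relationships within it.
Most parsimonious ingroup topology: (Pachyops,((Ornithops,Dromana),Microis)).
Ornithops and Dromana share a more recent common ancestor with each other than either does with Microis, so Microis is the least closely related of the three.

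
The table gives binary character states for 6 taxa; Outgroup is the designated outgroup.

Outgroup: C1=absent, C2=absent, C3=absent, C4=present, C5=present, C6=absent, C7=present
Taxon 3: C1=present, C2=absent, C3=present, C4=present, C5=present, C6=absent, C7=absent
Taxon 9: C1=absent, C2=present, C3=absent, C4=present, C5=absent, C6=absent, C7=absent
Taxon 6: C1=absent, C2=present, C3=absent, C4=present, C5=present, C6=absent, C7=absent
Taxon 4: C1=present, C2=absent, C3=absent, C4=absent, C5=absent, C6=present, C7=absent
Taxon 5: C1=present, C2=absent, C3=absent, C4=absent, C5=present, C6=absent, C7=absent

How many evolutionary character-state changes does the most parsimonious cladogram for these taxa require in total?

8

Character polarity is set by the outgroup: the derived state is whichever differs from the outgroup's state, so for C4, C5, C7 the derived state is 'absent', and for the remaining characters it is 'present'.
C1: derived state 'present' in Taxon 3, Taxon 4, and Taxon 5 only — synapomorphy for {Taxon 3, Taxon 4, Taxon 5}.
Only Taxon 6 and Taxon 9 show the derived state 'present' for C2, supporting them as a clade.
C3: derived state 'present' in Taxon 3 only — an autapomorphy, so it tells us nothing about relationships among taxa.
C4 (derived state 'absent') is shared by Taxon 4 and Taxon 5 — a synapomorphy uniting that clade.
C5 groups Taxon 4 and Taxon 9, which is incompatible with the clades supported by the remaining characters; treating it as convergent (homoplasy) costs fewer steps than any alternative tree.
C6 (derived state 'present') is unique to Taxon 4 (autapomorphy; uninformative for grouping).
All ingroup taxa share the derived state 'absent' for C7; it defines the ingroup but does not resolve relationships within it.
Most parsimonious ingroup topology: ((Taxon 3,(Taxon 4,Taxon 5)),(Taxon 9,Taxon 6)).
Changes per character on this tree: C1: 1; C2: 1; C3: 1; C4: 1; C5: 2; C6: 1; C7: 1.
Total = 8.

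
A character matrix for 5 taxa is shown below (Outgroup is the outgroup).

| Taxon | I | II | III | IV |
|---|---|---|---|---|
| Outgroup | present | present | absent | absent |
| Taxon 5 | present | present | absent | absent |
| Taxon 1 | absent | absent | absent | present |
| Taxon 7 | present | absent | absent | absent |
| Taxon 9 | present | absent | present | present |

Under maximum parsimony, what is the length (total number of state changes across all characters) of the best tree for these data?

Character polarity is set by the outgroup: the derived state is whichever differs from the outgroup's state, so for I, II the derived state is 'absent', and for the remaining characters it is 'present'.
I: derived state 'absent' in Taxon 1 only — an autapomorphy, so it tells us nothing about relationships among taxa.
Only Taxon 1, Taxon 7, and Taxon 9 show the derived state 'absent' for II, supporting them as a clade.
III: derived state 'present' in Taxon 9 only — an autapomorphy, so it tells us nothing about relationships among taxa.
IV (derived state 'present') is shared by Taxon 1 and Taxon 9 — a synapomorphy uniting that clade.
Most parsimonious ingroup topology: (Taxon 5,((Taxon 1,Taxon 9),Taxon 7)).
Changes per character on this tree: I: 1; II: 1; III: 1; IV: 1.
Total = 4.

4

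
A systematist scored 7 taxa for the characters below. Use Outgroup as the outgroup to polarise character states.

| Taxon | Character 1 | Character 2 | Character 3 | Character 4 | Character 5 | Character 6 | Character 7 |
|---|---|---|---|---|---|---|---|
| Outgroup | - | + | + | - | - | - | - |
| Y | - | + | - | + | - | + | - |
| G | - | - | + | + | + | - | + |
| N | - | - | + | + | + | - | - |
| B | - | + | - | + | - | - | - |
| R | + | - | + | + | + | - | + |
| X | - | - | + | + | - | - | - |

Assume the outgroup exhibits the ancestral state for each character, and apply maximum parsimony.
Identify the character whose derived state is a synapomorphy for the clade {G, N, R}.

Character 5

Character polarity is set by the outgroup: the derived state is whichever differs from the outgroup's state, so for Character 2, Character 3 the derived state is '-', and for the remaining characters it is '+'.
Character 1 (derived state '+') is unique to R (autapomorphy; uninformative for grouping).
Character 2 (derived state '-') is shared by G, N, R, and X — a synapomorphy uniting that clade.
Only B and Y show the derived state '-' for Character 3, supporting them as a clade.
All ingroup taxa share the derived state '+' for Character 4; it defines the ingroup but does not resolve relationships within it.
Only G, N, and R show the derived state '+' for Character 5, supporting them as a clade.
Character 6 (derived state '+') is unique to Y (autapomorphy; uninformative for grouping).
Character 7: derived state '+' in G and R only — synapomorphy for {G, R}.
Most parsimonious ingroup topology: ((Y,B),(((G,R),N),X)).
The clade {G, N, R} is supported by Character 5: its derived state '+' occurs in exactly those taxa and in no other taxon (including the outgroup).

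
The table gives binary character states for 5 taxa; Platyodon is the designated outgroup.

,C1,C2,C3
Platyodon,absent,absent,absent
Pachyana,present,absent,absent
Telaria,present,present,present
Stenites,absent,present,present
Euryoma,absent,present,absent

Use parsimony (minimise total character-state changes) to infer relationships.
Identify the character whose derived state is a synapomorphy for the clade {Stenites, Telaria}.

The outgroup has state 'absent' for every character, so 'present' is the derived state throughout.
C1 groups Pachyana and Telaria, which is incompatible with the clades supported by the remaining characters; treating it as convergent (homoplasy) costs fewer steps than any alternative tree.
C2 (derived state 'present') is shared by Euryoma, Stenites, and Telaria — a synapomorphy uniting that clade.
C3 (derived state 'present') is shared by Stenites and Telaria — a synapomorphy uniting that clade.
Most parsimonious ingroup topology: (Pachyana,((Telaria,Stenites),Euryoma)).
The clade {Stenites, Telaria} is supported by C3: its derived state 'present' occurs in exactly those taxa and in no other taxon (including the outgroup).

C3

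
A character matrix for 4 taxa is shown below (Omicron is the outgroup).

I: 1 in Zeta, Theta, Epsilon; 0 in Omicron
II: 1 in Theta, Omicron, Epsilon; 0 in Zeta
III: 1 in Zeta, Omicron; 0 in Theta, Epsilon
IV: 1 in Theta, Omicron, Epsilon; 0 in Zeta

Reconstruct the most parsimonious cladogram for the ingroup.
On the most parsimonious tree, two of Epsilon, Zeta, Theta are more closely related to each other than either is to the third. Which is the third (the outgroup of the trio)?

Zeta

Character polarity is set by the outgroup: the derived state is whichever differs from the outgroup's state, so for II, III, IV the derived state is '0', and for the remaining characters it is '1'.
I (derived state '1') is shared by all ingroup taxa — unites the whole ingroup.
II: derived state '0' in Zeta only — an autapomorphy, so it tells us nothing about relationships among taxa.
Only Epsilon and Theta show the derived state '0' for III, supporting them as a clade.
IV: derived state '0' in Zeta only — an autapomorphy, so it tells us nothing about relationships among taxa.
Most parsimonious ingroup topology: ((Epsilon,Theta),Zeta).
Epsilon and Theta share a more recent common ancestor with each other than either does with Zeta, so Zeta is the least closely related of the three.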